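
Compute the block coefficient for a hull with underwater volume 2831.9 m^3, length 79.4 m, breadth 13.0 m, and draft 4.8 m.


Formula: Cb = V / (L * B * T)
Step 1 — L * B * T = 79.4 * 13.0 * 4.8 = 4954.56 m^3
Step 2 — Cb = 2831.9 / 4954.56 ≈ 0.57157 (5 s.f.)

0.57157


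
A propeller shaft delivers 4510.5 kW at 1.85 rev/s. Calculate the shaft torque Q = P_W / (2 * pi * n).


Formula: Q = P_W / (2 * pi * n)
Step 1 — P_W = 4510.5 kW * 1000 = 4510500.0 W
Step 2 — 2 * pi * n = 2 * pi * 1.85 = 11.623893
Step 3 — Q = 4510500.0 / 11.623893 ≈ 388040 N·m (5 s.f.)

388040 N·m


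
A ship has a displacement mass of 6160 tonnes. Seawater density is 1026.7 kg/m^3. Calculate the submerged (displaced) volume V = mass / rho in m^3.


Formula: V = mass / rho
Step 1 — convert tonnes to kg: 6160 t * 1000 = 6160000 kg
Step 2 — V = 6160000 / 1026.7 ≈ 5999.8 m^3 (5 s.f.)

5999.8 m^3


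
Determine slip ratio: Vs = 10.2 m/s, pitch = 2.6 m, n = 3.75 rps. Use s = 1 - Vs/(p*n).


Formula: s = 1 - Vs / (p * n)
Step 1 — p * n = 2.6 * 3.75 = 9.75
Step 2 — Vs / (p*n) = 10.2 / 9.75 = 1.046154 (6 d.p.)
Step 3 — s = 1 - 1.046154 = -0.046154

-0.046154


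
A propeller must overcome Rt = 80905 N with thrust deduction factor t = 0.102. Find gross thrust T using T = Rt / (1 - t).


Formula: T = Rt / (1 - t)
Step 1 — (1 - t) = 1 - 0.102 = 0.898
Step 2 — T = 80905 / 0.898 ≈ 90095 N (5 s.f.)

90095 N


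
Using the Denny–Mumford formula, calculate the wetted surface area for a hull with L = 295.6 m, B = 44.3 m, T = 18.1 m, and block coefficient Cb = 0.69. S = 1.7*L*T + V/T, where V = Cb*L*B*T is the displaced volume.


Formula: S = 1.7*L*T + V/T with V = Cb*L*B*T, i.e. S = L * (1.7*T + Cb*B)
Step 1 — 1.7*T = 1.7 * 18.1 = 30.77 m
Step 2 — Cb*B = 0.69 * 44.3 = 30.567 m
Step 3 — 1.7*T + Cb*B = 30.77 + 30.567 = 61.337 m
Step 4 — S = 295.6 * 61.337 ≈ 18131 m^2 (5 s.f.)

18131 m^2


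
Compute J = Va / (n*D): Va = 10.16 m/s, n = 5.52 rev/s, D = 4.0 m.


Formula: J = Va / (n * D)
Step 1 — n * D = 5.52 * 4.0 = 22.08
Step 2 — J = 10.16 / 22.08 ≈ 0.46014 (5 s.f.)

0.46014


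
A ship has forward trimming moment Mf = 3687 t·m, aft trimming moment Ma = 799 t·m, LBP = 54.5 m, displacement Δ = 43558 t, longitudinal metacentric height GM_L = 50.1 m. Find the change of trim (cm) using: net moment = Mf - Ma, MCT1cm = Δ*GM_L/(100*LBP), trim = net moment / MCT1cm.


Formula: net trimming moment = Mf - Ma; MCT1cm = Δ*GM_L/(100*LBP); trim = net moment / MCT1cm
Step 1 — net trimming moment = 3687 - 799 = 2888 t·m
Step 2 — MCT1cm = 43558 * 50.1 / (100 * 54.5) = 400.4139 t·m/cm
Step 3 — trim = 2888 / 400.4139 ≈ 7.2125 cm (5 s.f.)

7.2125 cm


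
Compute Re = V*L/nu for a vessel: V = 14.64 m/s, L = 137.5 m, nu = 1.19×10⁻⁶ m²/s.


Formula: Re = V * L / nu
Step 1 — V * L = 14.64 * 137.5 = 2013.0 m^2/s
Step 2 — Re = 2013.0 / 1.19e-6 = 1.69e+09

1.69e+09


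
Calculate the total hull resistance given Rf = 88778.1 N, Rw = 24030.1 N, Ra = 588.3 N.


Formula: Rt = Rf + Rw + Ra
Substituting: Rt = 88778.1 + 24030.1 + 588.3
Result: Rt = 113396.5 N

113396.5 N


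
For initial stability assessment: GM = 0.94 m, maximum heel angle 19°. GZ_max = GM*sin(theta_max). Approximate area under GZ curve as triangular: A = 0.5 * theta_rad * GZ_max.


Formula: GZ_max = GM * sin(theta); Area = 0.5 * theta_rad * GZ_max
Step 1 — GZ_max = 0.94 * sin(19°) = 0.94 * 0.325568 = 0.306034 m
Step 2 — theta_rad = 19 * pi/180 = 0.331613 rad
Step 3 — Area = 0.5 * 0.331613 * 0.306034 ≈ 0.050742 m·rad (5 s.f.)

0.050742 m·rad


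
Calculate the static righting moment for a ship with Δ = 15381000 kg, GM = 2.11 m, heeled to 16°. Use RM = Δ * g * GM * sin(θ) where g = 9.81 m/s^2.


Formula: GZ = GM * sin(theta); RM = disp * g * GZ
Step 1 — GZ = 2.11 * sin(16°) = 2.11 * 0.275637 = 0.581594 m
Step 2 — RM = 15381000 * 9.81 * 0.581594 ≈ 87755000 N·m (5 s.f.)

87755000 N·m


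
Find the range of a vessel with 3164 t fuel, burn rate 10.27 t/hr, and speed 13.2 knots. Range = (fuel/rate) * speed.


Formula: endurance = fuel / rate; range = endurance * speed
Step 1 — endurance = 3164 / 10.27 = 308.0818 hours
Step 2 — range = 308.0818 * 13.2 ≈ 4066.7 nautical miles (5 s.f.)

4066.7 NM


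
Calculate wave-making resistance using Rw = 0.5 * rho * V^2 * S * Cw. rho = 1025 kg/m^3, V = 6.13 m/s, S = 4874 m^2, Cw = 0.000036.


Formula: Rw = 0.5 * rho * V^2 * S * Cw
Step 1 — V^2 = 6.13^2 = 37.5769
Step 2 — 0.5 * rho * V^2 = 0.5 * 1025 * 37.5769 = 19258.16125
Step 3 — Rw = 19258.16125 * 4874 * 0.000036 ≈ 3379.1 N (5 s.f.)

3379.1 N


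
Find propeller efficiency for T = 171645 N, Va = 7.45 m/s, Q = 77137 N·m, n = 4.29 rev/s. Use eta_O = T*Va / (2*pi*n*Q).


Formula: eta = T * Va / (2 * pi * n * Q)
Step 1 — numerator = T * Va = 171645 * 7.45 = 1278755.25
Step 2 — 2 * pi * n = 2 * pi * 4.29 = 26.954865
Step 3 — denominator = 26.954865 * 77137 = 2079217.42
Step 4 — eta = 1278755.25 / 2079217.42 ≈ 0.61502 (5 s.f.)

0.61502


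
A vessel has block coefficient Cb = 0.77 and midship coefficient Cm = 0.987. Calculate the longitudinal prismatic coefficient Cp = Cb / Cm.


Formula: Cp = Cb / Cm
Substituting: Cp = 0.77 / 0.987
Result: Cp ≈ 0.78014 (5 s.f.)

0.78014


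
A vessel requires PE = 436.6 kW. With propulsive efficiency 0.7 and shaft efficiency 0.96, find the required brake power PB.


Formula: PB = PE / (eta_D * eta_S)
Step 1 — combined efficiency = eta_D * eta_S = 0.7 * 0.96 = 0.672
Step 2 — PB = 436.6 / 0.672 ≈ 649.70 kW (5 s.f.)

649.70 kW


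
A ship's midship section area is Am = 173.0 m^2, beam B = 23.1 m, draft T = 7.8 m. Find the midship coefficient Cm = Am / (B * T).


Formula: Cm = Am / (B * T)
Step 1 — B * T = 23.1 * 7.8 = 180.18 m^2
Step 2 — Cm = 173.0 / 180.18 ≈ 0.96015 (5 s.f.)

0.96015


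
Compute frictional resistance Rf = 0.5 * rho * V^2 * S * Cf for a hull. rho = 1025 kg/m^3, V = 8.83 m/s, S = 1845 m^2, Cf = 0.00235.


Formula: Rf = 0.5 * rho * V^2 * S * Cf
Step 1 — V^2 = 8.83^2 = 77.9689
Step 2 — 0.5 * rho * V^2 = 0.5 * 1025 * 77.9689 = 39959.06125
Step 3 — Rf = 39959.06125 * 1845 * 0.00235 ≈ 173250 N (5 s.f.)

173250 N


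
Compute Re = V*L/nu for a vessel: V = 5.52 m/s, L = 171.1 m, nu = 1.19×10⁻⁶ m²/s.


Formula: Re = V * L / nu
Step 1 — V * L = 5.52 * 171.1 = 944.472 m^2/s
Step 2 — Re = 944.472 / 1.19e-6 = 7.94e+08

7.94e+08


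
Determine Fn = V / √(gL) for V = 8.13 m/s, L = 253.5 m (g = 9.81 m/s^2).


Formula: Fn = V / sqrt(g * L)
Step 1 — g * L = 9.81 * 253.5 = 2486.835
Step 2 — sqrt(g * L) = sqrt(2486.835) = 49.868176
Step 3 — Fn = 8.13 / 49.868176 ≈ 0.16303 (5 s.f.)

0.16303


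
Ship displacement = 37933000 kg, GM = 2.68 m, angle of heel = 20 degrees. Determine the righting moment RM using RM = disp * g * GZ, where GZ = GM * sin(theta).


Formula: GZ = GM * sin(theta); RM = disp * g * GZ
Step 1 — GZ = 2.68 * sin(20°) = 2.68 * 0.34202 = 0.916614 m
Step 2 — RM = 37933000 * 9.81 * 0.916614 ≈ 341090000 N·m (5 s.f.)

341090000 N·m


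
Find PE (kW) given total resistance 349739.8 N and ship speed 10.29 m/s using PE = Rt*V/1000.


Formula: PE = Rt * V / 1000 (kW)
Step 1 — PE (W) = 349739.8 * 10.29 = 3598822.542 W
Step 2 — PE (kW) = 3598822.542 / 1000 ≈ 3598.8 kW (5 s.f.)

3598.8 kW


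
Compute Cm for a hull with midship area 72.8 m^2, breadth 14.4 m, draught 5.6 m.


Formula: Cm = Am / (B * T)
Step 1 — B * T = 14.4 * 5.6 = 80.64 m^2
Step 2 — Cm = 72.8 / 80.64 ≈ 0.90278 (5 s.f.)

0.90278


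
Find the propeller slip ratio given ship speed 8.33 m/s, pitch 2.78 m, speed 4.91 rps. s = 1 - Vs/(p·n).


Formula: s = 1 - Vs / (p * n)
Step 1 — p * n = 2.78 * 4.91 = 13.6498
Step 2 — Vs / (p*n) = 8.33 / 13.6498 = 0.610265 (6 d.p.)
Step 3 — s = 1 - 0.610265 = 0.389735

0.389735


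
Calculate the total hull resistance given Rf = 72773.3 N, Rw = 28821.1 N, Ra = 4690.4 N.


Formula: Rt = Rf + Rw + Ra
Substituting: Rt = 72773.3 + 28821.1 + 4690.4
Result: Rt = 106284.8 N

106284.8 N


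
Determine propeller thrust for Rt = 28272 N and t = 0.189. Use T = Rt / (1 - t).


Formula: T = Rt / (1 - t)
Step 1 — (1 - t) = 1 - 0.189 = 0.811
Step 2 — T = 28272 / 0.811 ≈ 34861 N (5 s.f.)

34861 N


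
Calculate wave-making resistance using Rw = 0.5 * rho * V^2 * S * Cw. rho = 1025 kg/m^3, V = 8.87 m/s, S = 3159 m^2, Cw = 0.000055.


Formula: Rw = 0.5 * rho * V^2 * S * Cw
Step 1 — V^2 = 8.87^2 = 78.6769
Step 2 — 0.5 * rho * V^2 = 0.5 * 1025 * 78.6769 = 40321.91125
Step 3 — Rw = 40321.91125 * 3159 * 0.000055 ≈ 7005.7 N (5 s.f.)

7005.7 N


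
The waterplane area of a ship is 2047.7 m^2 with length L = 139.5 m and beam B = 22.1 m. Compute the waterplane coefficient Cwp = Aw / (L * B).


Formula: Cwp = Aw / (L * B)
Step 1 — L * B = 139.5 * 22.1 = 3082.95 m^2
Step 2 — Cwp = 2047.7 / 3082.95 ≈ 0.66420 (5 s.f.)

0.66420


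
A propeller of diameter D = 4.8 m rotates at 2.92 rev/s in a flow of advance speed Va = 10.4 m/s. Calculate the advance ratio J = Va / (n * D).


Formula: J = Va / (n * D)
Step 1 — n * D = 2.92 * 4.8 = 14.016
Step 2 — J = 10.4 / 14.016 ≈ 0.74201 (5 s.f.)

0.74201


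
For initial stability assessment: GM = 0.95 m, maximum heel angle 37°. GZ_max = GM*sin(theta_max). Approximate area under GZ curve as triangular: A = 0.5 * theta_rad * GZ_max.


Formula: GZ_max = GM * sin(theta); Area = 0.5 * theta_rad * GZ_max
Step 1 — GZ_max = 0.95 * sin(37°) = 0.95 * 0.601815 = 0.571724 m
Step 2 — theta_rad = 37 * pi/180 = 0.645772 rad
Step 3 — Area = 0.5 * 0.645772 * 0.571724 ≈ 0.18460 m·rad (5 s.f.)

0.18460 m·rad


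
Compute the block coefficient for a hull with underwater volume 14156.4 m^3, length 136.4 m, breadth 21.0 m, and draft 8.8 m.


Formula: Cb = V / (L * B * T)
Step 1 — L * B * T = 136.4 * 21.0 * 8.8 = 25206.72 m^3
Step 2 — Cb = 14156.4 / 25206.72 ≈ 0.56161 (5 s.f.)

0.56161


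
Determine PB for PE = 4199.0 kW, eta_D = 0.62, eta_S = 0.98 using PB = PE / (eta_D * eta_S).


Formula: PB = PE / (eta_D * eta_S)
Step 1 — combined efficiency = eta_D * eta_S = 0.62 * 0.98 = 0.6076
Step 2 — PB = 4199.0 / 0.6076 ≈ 6910.8 kW (5 s.f.)

6910.8 kW


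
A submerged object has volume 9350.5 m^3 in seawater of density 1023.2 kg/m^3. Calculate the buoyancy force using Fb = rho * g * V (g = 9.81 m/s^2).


Formula: Fb = rho * g * V
Substituting: Fb = 1023.2 * 9.81 * 9350.5
Intermediate: 1023.2 * 9.81 = 10037.592
Result: Fb = 10037.592 * 9350.5 ≈ 93857000 N (5 s.f.)

93857000 N


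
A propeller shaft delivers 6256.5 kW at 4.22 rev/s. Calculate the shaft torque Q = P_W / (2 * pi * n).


Formula: Q = P_W / (2 * pi * n)
Step 1 — P_W = 6256.5 kW * 1000 = 6256500.0 W
Step 2 — 2 * pi * n = 2 * pi * 4.22 = 26.515042
Step 3 — Q = 6256500.0 / 26.515042 ≈ 235960 N·m (5 s.f.)

235960 N·m


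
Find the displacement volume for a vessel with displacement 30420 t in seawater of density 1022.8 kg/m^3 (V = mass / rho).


Formula: V = mass / rho
Step 1 — convert tonnes to kg: 30420 t * 1000 = 30420000 kg
Step 2 — V = 30420000 / 1022.8 ≈ 29742 m^3 (5 s.f.)

29742 m^3


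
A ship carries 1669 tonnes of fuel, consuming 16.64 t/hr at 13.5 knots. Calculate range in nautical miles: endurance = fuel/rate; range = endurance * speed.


Formula: endurance = fuel / rate; range = endurance * speed
Step 1 — endurance = 1669 / 16.64 = 100.3005 hours
Step 2 — range = 100.3005 * 13.5 ≈ 1354.1 nautical miles (5 s.f.)

1354.1 NM


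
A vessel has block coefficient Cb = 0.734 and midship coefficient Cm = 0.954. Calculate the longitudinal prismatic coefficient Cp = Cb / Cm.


Formula: Cp = Cb / Cm
Substituting: Cp = 0.734 / 0.954
Result: Cp ≈ 0.76939 (5 s.f.)

0.76939


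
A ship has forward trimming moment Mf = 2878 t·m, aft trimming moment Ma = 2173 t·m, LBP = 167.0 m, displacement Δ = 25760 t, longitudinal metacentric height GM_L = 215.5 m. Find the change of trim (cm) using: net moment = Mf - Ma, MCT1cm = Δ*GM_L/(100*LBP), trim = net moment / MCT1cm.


Formula: net trimming moment = Mf - Ma; MCT1cm = Δ*GM_L/(100*LBP); trim = net moment / MCT1cm
Step 1 — net trimming moment = 2878 - 2173 = 705 t·m
Step 2 — MCT1cm = 25760 * 215.5 / (100 * 167.0) = 332.412 t·m/cm
Step 3 — trim = 705 / 332.412 ≈ 2.1209 cm (5 s.f.)

2.1209 cm


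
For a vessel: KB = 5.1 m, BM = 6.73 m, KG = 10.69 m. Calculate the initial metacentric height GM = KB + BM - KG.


Formula: GM = KB + BM - KG
Step 1 — KM = KB + BM = 5.1 + 6.73 = 11.83 m
Step 2 — GM = KM - KG = 11.83 - 10.69 = 1.14 m

1.14 m


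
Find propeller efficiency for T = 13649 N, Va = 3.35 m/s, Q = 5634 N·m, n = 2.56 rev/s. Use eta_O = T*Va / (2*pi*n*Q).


Formula: eta = T * Va / (2 * pi * n * Q)
Step 1 — numerator = T * Va = 13649 * 3.35 = 45724.15
Step 2 — 2 * pi * n = 2 * pi * 2.56 = 16.084954
Step 3 — denominator = 16.084954 * 5634 = 90622.63
Step 4 — eta = 45724.15 / 90622.63 ≈ 0.50456 (5 s.f.)

0.50456


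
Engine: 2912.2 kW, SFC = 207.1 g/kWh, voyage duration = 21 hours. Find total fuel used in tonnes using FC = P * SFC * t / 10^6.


Formula: FC (tonnes) = P * SFC * t / 1,000,000
Step 1 — P * SFC * t = 2912.2 * 207.1 * 21 = 12665449.02 g
Step 2 — FC (tonnes) = 12665449.02 / 1,000,000 ≈ 12.665 tonnes (5 s.f.)

12.665 tonnes


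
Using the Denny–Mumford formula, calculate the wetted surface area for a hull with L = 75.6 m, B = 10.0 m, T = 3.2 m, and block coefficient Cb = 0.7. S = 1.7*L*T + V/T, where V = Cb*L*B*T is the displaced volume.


Formula: S = 1.7*L*T + V/T with V = Cb*L*B*T, i.e. S = L * (1.7*T + Cb*B)
Step 1 — 1.7*T = 1.7 * 3.2 = 5.44 m
Step 2 — Cb*B = 0.7 * 10.0 = 7.0 m
Step 3 — 1.7*T + Cb*B = 5.44 + 7.0 = 12.44 m
Step 4 — S = 75.6 * 12.44 ≈ 940.46 m^2 (5 s.f.)

940.46 m^2


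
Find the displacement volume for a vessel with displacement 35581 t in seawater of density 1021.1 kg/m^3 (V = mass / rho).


Formula: V = mass / rho
Step 1 — convert tonnes to kg: 35581 t * 1000 = 35581000 kg
Step 2 — V = 35581000 / 1021.1 ≈ 34846 m^3 (5 s.f.)

34846 m^3


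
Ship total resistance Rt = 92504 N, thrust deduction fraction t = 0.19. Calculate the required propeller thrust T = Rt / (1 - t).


Formula: T = Rt / (1 - t)
Step 1 — (1 - t) = 1 - 0.19 = 0.81
Step 2 — T = 92504 / 0.81 ≈ 114200 N (5 s.f.)

114200 N


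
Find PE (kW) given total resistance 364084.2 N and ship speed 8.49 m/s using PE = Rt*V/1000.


Formula: PE = Rt * V / 1000 (kW)
Step 1 — PE (W) = 364084.2 * 8.49 = 3091074.858 W
Step 2 — PE (kW) = 3091074.858 / 1000 ≈ 3091.1 kW (5 s.f.)

3091.1 kW


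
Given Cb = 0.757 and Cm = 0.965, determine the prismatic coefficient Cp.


Formula: Cp = Cb / Cm
Substituting: Cp = 0.757 / 0.965
Result: Cp ≈ 0.78446 (5 s.f.)

0.78446


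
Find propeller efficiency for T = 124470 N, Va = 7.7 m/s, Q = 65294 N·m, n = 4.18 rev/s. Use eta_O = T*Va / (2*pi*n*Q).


Formula: eta = T * Va / (2 * pi * n * Q)
Step 1 — numerator = T * Va = 124470 * 7.7 = 958419.0
Step 2 — 2 * pi * n = 2 * pi * 4.18 = 26.263715
Step 3 — denominator = 26.263715 * 65294 = 1714863.01
Step 4 — eta = 958419.0 / 1714863.01 ≈ 0.55889 (5 s.f.)

0.55889


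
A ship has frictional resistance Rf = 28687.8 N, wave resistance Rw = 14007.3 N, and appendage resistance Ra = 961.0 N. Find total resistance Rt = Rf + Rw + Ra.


Formula: Rt = Rf + Rw + Ra
Substituting: Rt = 28687.8 + 14007.3 + 961.0
Result: Rt = 43656.1 N

43656.1 N


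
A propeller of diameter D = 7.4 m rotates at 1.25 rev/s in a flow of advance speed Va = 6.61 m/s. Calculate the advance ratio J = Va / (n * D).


Formula: J = Va / (n * D)
Step 1 — n * D = 1.25 * 7.4 = 9.25
Step 2 — J = 6.61 / 9.25 ≈ 0.71459 (5 s.f.)

0.71459


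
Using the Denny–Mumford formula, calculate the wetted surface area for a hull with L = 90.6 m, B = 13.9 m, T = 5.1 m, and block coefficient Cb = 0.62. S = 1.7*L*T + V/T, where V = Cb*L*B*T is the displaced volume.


Formula: S = 1.7*L*T + V/T with V = Cb*L*B*T, i.e. S = L * (1.7*T + Cb*B)
Step 1 — 1.7*T = 1.7 * 5.1 = 8.67 m
Step 2 — Cb*B = 0.62 * 13.9 = 8.618 m
Step 3 — 1.7*T + Cb*B = 8.67 + 8.618 = 17.288 m
Step 4 — S = 90.6 * 17.288 ≈ 1566.3 m^2 (5 s.f.)

1566.3 m^2


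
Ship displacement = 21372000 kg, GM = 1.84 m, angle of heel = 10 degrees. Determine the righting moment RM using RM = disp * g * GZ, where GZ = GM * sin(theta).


Formula: GZ = GM * sin(theta); RM = disp * g * GZ
Step 1 — GZ = 1.84 * sin(10°) = 1.84 * 0.173648 = 0.319512 m
Step 2 — RM = 21372000 * 9.81 * 0.319512 ≈ 66989000 N·m (5 s.f.)

66989000 N·m


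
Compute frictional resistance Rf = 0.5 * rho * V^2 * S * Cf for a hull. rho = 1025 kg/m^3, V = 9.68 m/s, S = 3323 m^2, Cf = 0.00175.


Formula: Rf = 0.5 * rho * V^2 * S * Cf
Step 1 — V^2 = 9.68^2 = 93.7024
Step 2 — 0.5 * rho * V^2 = 0.5 * 1025 * 93.7024 = 48022.48
Step 3 — Rf = 48022.48 * 3323 * 0.00175 ≈ 279260 N (5 s.f.)

279260 N


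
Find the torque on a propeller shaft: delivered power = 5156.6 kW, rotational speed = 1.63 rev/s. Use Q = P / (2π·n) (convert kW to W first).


Formula: Q = P_W / (2 * pi * n)
Step 1 — P_W = 5156.6 kW * 1000 = 5156600.0 W
Step 2 — 2 * pi * n = 2 * pi * 1.63 = 10.241592
Step 3 — Q = 5156600.0 / 10.241592 ≈ 503500 N·m (5 s.f.)

503500 N·m


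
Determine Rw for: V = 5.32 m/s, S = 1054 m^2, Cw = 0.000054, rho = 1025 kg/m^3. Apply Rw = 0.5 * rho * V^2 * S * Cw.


Formula: Rw = 0.5 * rho * V^2 * S * Cw
Step 1 — V^2 = 5.32^2 = 28.3024
Step 2 — 0.5 * rho * V^2 = 0.5 * 1025 * 28.3024 = 14504.98
Step 3 — Rw = 14504.98 * 1054 * 0.000054 ≈ 825.57 N (5 s.f.)

825.57 N


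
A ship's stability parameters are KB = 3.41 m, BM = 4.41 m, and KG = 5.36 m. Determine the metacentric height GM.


Formula: GM = KB + BM - KG
Step 1 — KM = KB + BM = 3.41 + 4.41 = 7.82 m
Step 2 — GM = KM - KG = 7.82 - 5.36 = 2.46 m

2.46 m


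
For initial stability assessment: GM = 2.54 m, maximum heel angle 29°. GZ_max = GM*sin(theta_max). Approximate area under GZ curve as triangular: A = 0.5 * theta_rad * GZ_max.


Formula: GZ_max = GM * sin(theta); Area = 0.5 * theta_rad * GZ_max
Step 1 — GZ_max = 2.54 * sin(29°) = 2.54 * 0.48481 = 1.231417 m
Step 2 — theta_rad = 29 * pi/180 = 0.506145 rad
Step 3 — Area = 0.5 * 0.506145 * 1.231417 ≈ 0.31164 m·rad (5 s.f.)

0.31164 m·rad


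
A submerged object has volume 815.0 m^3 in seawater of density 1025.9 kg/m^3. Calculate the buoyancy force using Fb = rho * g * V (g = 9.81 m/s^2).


Formula: Fb = rho * g * V
Substituting: Fb = 1025.9 * 9.81 * 815.0
Intermediate: 1025.9 * 9.81 = 10064.079
Result: Fb = 10064.079 * 815.0 ≈ 8202200 N (5 s.f.)

8202200 N


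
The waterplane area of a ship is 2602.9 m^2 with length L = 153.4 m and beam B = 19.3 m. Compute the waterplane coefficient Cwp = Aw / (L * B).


Formula: Cwp = Aw / (L * B)
Step 1 — L * B = 153.4 * 19.3 = 2960.62 m^2
Step 2 — Cwp = 2602.9 / 2960.62 ≈ 0.87917 (5 s.f.)

0.87917


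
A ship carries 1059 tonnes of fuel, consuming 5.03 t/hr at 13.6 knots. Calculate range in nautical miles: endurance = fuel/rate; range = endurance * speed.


Formula: endurance = fuel / rate; range = endurance * speed
Step 1 — endurance = 1059 / 5.03 = 210.5368 hours
Step 2 — range = 210.5368 * 13.6 ≈ 2863.3 nautical miles (5 s.f.)

2863.3 NM


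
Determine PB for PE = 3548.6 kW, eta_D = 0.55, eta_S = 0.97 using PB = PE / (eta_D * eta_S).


Formula: PB = PE / (eta_D * eta_S)
Step 1 — combined efficiency = eta_D * eta_S = 0.55 * 0.97 = 0.5335
Step 2 — PB = 3548.6 / 0.5335 ≈ 6651.5 kW (5 s.f.)

6651.5 kW


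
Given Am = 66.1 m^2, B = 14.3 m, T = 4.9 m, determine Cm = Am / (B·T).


Formula: Cm = Am / (B * T)
Step 1 — B * T = 14.3 * 4.9 = 70.07 m^2
Step 2 — Cm = 66.1 / 70.07 ≈ 0.94334 (5 s.f.)

0.94334


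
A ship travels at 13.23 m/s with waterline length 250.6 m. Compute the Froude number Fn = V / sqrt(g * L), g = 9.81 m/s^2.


Formula: Fn = V / sqrt(g * L)
Step 1 — g * L = 9.81 * 250.6 = 2458.386
Step 2 — sqrt(g * L) = sqrt(2458.386) = 49.582114
Step 3 — Fn = 13.23 / 49.582114 ≈ 0.26683 (5 s.f.)

0.26683


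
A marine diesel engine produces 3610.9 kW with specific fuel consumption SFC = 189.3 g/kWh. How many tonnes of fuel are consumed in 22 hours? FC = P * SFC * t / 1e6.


Formula: FC (tonnes) = P * SFC * t / 1,000,000
Step 1 — P * SFC * t = 3610.9 * 189.3 * 22 = 15037954.14 g
Step 2 — FC (tonnes) = 15037954.14 / 1,000,000 ≈ 15.038 tonnes (5 s.f.)

15.038 tonnes


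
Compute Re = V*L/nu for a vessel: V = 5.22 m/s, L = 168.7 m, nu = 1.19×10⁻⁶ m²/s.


Formula: Re = V * L / nu
Step 1 — V * L = 5.22 * 168.7 = 880.614 m^2/s
Step 2 — Re = 880.614 / 1.19e-6 = 7.40e+08

7.40e+08


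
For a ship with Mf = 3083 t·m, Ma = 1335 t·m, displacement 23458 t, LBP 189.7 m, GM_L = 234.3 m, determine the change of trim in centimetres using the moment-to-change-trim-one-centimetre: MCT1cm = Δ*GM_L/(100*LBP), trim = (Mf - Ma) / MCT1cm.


Formula: net trimming moment = Mf - Ma; MCT1cm = Δ*GM_L/(100*LBP); trim = net moment / MCT1cm
Step 1 — net trimming moment = 3083 - 1335 = 1748 t·m
Step 2 — MCT1cm = 23458 * 234.3 / (100 * 189.7) = 289.7316 t·m/cm
Step 3 — trim = 1748 / 289.7316 ≈ 6.0332 cm (5 s.f.)

6.0332 cm


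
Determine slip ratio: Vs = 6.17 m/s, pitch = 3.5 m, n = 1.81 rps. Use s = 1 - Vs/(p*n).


Formula: s = 1 - Vs / (p * n)
Step 1 — p * n = 3.5 * 1.81 = 6.335
Step 2 — Vs / (p*n) = 6.17 / 6.335 = 0.973954 (6 d.p.)
Step 3 — s = 1 - 0.973954 = 0.026046

0.026046


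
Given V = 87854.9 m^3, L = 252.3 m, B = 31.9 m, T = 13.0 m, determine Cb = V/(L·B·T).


Formula: Cb = V / (L * B * T)
Step 1 — L * B * T = 252.3 * 31.9 * 13.0 = 104628.81 m^3
Step 2 — Cb = 87854.9 / 104628.81 ≈ 0.83968 (5 s.f.)

0.83968


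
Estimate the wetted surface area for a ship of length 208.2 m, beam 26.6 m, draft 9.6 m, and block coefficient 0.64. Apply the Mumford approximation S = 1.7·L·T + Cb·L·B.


Formula: S = 1.7*L*T + V/T with V = Cb*L*B*T, i.e. S = L * (1.7*T + Cb*B)
Step 1 — 1.7*T = 1.7 * 9.6 = 16.32 m
Step 2 — Cb*B = 0.64 * 26.6 = 17.024 m
Step 3 — 1.7*T + Cb*B = 16.32 + 17.024 = 33.344 m
Step 4 — S = 208.2 * 33.344 ≈ 6942.2 m^2 (5 s.f.)

6942.2 m^2


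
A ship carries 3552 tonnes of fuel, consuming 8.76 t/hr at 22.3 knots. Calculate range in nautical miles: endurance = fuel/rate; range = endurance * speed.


Formula: endurance = fuel / rate; range = endurance * speed
Step 1 — endurance = 3552 / 8.76 = 405.4795 hours
Step 2 — range = 405.4795 * 22.3 ≈ 9042.2 nautical miles (5 s.f.)

9042.2 NM


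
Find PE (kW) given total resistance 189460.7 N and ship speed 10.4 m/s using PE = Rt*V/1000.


Formula: PE = Rt * V / 1000 (kW)
Step 1 — PE (W) = 189460.7 * 10.4 = 1970391.28 W
Step 2 — PE (kW) = 1970391.28 / 1000 ≈ 1970.4 kW (5 s.f.)

1970.4 kW


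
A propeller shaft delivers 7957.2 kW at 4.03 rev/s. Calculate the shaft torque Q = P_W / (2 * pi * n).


Formula: Q = P_W / (2 * pi * n)
Step 1 — P_W = 7957.2 kW * 1000 = 7957200.0 W
Step 2 — 2 * pi * n = 2 * pi * 4.03 = 25.321237
Step 3 — Q = 7957200.0 / 25.321237 ≈ 314250 N·m (5 s.f.)

314250 N·m


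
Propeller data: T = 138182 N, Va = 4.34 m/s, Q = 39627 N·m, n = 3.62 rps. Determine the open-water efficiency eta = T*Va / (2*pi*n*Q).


Formula: eta = T * Va / (2 * pi * n * Q)
Step 1 — numerator = T * Va = 138182 * 4.34 = 599709.88
Step 2 — 2 * pi * n = 2 * pi * 3.62 = 22.745131
Step 3 — denominator = 22.745131 * 39627 = 901321.31
Step 4 — eta = 599709.88 / 901321.31 ≈ 0.66537 (5 s.f.)

0.66537


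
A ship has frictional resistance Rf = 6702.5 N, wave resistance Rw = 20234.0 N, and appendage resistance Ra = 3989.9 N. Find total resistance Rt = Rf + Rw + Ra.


Formula: Rt = Rf + Rw + Ra
Substituting: Rt = 6702.5 + 20234.0 + 3989.9
Result: Rt = 30926.4 N

30926.4 N


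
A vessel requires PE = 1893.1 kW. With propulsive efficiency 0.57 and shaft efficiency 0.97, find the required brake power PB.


Formula: PB = PE / (eta_D * eta_S)
Step 1 — combined efficiency = eta_D * eta_S = 0.57 * 0.97 = 0.5529
Step 2 — PB = 1893.1 / 0.5529 ≈ 3423.9 kW (5 s.f.)

3423.9 kW


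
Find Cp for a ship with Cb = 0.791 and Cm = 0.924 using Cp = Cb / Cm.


Formula: Cp = Cb / Cm
Substituting: Cp = 0.791 / 0.924
Result: Cp ≈ 0.85606 (5 s.f.)

0.85606


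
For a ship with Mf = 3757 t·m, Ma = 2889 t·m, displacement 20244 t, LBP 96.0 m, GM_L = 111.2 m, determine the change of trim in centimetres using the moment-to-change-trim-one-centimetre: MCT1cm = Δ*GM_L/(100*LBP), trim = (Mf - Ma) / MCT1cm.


Formula: net trimming moment = Mf - Ma; MCT1cm = Δ*GM_L/(100*LBP); trim = net moment / MCT1cm
Step 1 — net trimming moment = 3757 - 2889 = 868 t·m
Step 2 — MCT1cm = 20244 * 111.2 / (100 * 96.0) = 234.493 t·m/cm
Step 3 — trim = 868 / 234.493 ≈ 3.7016 cm (5 s.f.)

3.7016 cm


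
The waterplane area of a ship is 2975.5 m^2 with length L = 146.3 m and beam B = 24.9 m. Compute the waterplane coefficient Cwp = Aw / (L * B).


Formula: Cwp = Aw / (L * B)
Step 1 — L * B = 146.3 * 24.9 = 3642.87 m^2
Step 2 — Cwp = 2975.5 / 3642.87 ≈ 0.81680 (5 s.f.)

0.81680


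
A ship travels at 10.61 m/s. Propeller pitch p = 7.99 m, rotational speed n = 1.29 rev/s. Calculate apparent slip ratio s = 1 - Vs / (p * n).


Formula: s = 1 - Vs / (p * n)
Step 1 — p * n = 7.99 * 1.29 = 10.3071
Step 2 — Vs / (p*n) = 10.61 / 10.3071 = 1.029388 (6 d.p.)
Step 3 — s = 1 - 1.029388 = -0.029388

-0.029388


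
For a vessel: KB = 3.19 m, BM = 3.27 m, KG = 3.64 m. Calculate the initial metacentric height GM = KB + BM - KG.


Formula: GM = KB + BM - KG
Step 1 — KM = KB + BM = 3.19 + 3.27 = 6.46 m
Step 2 — GM = KM - KG = 6.46 - 3.64 = 2.82 m

2.82 m


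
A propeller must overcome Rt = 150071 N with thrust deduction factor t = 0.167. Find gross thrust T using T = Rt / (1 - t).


Formula: T = Rt / (1 - t)
Step 1 — (1 - t) = 1 - 0.167 = 0.833
Step 2 — T = 150071 / 0.833 ≈ 180160 N (5 s.f.)

180160 N


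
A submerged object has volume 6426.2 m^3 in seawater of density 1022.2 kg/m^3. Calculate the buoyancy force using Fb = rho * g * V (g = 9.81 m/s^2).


Formula: Fb = rho * g * V
Substituting: Fb = 1022.2 * 9.81 * 6426.2
Intermediate: 1022.2 * 9.81 = 10027.782
Result: Fb = 10027.782 * 6426.2 ≈ 64441000 N (5 s.f.)

64441000 N


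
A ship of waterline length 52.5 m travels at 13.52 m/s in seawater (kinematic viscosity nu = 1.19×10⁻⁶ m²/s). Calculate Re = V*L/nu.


Formula: Re = V * L / nu
Step 1 — V * L = 13.52 * 52.5 = 709.8 m^2/s
Step 2 — Re = 709.8 / 1.19e-6 = 5.96e+08

5.96e+08


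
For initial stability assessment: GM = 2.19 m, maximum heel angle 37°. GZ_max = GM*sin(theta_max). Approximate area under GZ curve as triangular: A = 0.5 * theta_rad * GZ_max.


Formula: GZ_max = GM * sin(theta); Area = 0.5 * theta_rad * GZ_max
Step 1 — GZ_max = 2.19 * sin(37°) = 2.19 * 0.601815 = 1.317975 m
Step 2 — theta_rad = 37 * pi/180 = 0.645772 rad
Step 3 — Area = 0.5 * 0.645772 * 1.317975 ≈ 0.42556 m·rad (5 s.f.)

0.42556 m·rad


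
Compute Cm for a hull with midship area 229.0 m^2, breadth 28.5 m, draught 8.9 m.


Formula: Cm = Am / (B * T)
Step 1 — B * T = 28.5 * 8.9 = 253.65 m^2
Step 2 — Cm = 229.0 / 253.65 ≈ 0.90282 (5 s.f.)

0.90282


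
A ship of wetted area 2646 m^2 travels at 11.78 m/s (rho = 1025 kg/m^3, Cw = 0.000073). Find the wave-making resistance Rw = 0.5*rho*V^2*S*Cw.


Formula: Rw = 0.5 * rho * V^2 * S * Cw
Step 1 — V^2 = 11.78^2 = 138.7684
Step 2 — 0.5 * rho * V^2 = 0.5 * 1025 * 138.7684 = 71118.805
Step 3 — Rw = 71118.805 * 2646 * 0.000073 ≈ 13737 N (5 s.f.)

13737 N


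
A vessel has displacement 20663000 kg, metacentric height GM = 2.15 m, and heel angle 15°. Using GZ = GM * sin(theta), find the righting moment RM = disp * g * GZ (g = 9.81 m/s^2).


Formula: GZ = GM * sin(theta); RM = disp * g * GZ
Step 1 — GZ = 2.15 * sin(15°) = 2.15 * 0.258819 = 0.556461 m
Step 2 — RM = 20663000 * 9.81 * 0.556461 ≈ 112800000 N·m (5 s.f.)

112800000 N·m


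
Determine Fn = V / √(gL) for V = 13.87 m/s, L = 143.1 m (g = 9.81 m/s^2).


Formula: Fn = V / sqrt(g * L)
Step 1 — g * L = 9.81 * 143.1 = 1403.811
Step 2 — sqrt(g * L) = sqrt(1403.811) = 37.467466
Step 3 — Fn = 13.87 / 37.467466 ≈ 0.37019 (5 s.f.)

0.37019


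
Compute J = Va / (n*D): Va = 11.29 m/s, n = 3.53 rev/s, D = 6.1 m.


Formula: J = Va / (n * D)
Step 1 — n * D = 3.53 * 6.1 = 21.533
Step 2 — J = 11.29 / 21.533 ≈ 0.52431 (5 s.f.)

0.52431


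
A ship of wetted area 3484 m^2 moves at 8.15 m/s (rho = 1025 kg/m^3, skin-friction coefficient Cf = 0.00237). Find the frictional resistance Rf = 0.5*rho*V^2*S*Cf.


Formula: Rf = 0.5 * rho * V^2 * S * Cf
Step 1 — V^2 = 8.15^2 = 66.4225
Step 2 — 0.5 * rho * V^2 = 0.5 * 1025 * 66.4225 = 34041.53125
Step 3 — Rf = 34041.53125 * 3484 * 0.00237 ≈ 281080 N (5 s.f.)

281080 N


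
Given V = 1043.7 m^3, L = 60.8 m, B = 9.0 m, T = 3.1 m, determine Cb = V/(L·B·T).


Formula: Cb = V / (L * B * T)
Step 1 — L * B * T = 60.8 * 9.0 * 3.1 = 1696.32 m^3
Step 2 — Cb = 1043.7 / 1696.32 ≈ 0.61527 (5 s.f.)

0.61527


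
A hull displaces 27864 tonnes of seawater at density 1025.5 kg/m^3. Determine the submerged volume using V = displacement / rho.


Formula: V = mass / rho
Step 1 — convert tonnes to kg: 27864 t * 1000 = 27864000 kg
Step 2 — V = 27864000 / 1025.5 ≈ 27171 m^3 (5 s.f.)

27171 m^3


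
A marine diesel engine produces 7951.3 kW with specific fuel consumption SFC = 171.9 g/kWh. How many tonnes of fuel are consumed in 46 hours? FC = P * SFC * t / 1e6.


Formula: FC (tonnes) = P * SFC * t / 1,000,000
Step 1 — P * SFC * t = 7951.3 * 171.9 * 46 = 62874109.62 g
Step 2 — FC (tonnes) = 62874109.62 / 1,000,000 ≈ 62.874 tonnes (5 s.f.)

62.874 tonnes


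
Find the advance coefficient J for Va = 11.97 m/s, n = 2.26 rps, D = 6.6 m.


Formula: J = Va / (n * D)
Step 1 — n * D = 2.26 * 6.6 = 14.916
Step 2 — J = 11.97 / 14.916 ≈ 0.80249 (5 s.f.)

0.80249


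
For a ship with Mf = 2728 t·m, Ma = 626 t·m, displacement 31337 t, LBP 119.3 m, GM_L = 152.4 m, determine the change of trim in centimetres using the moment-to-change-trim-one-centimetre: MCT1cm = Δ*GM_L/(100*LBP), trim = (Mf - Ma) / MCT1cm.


Formula: net trimming moment = Mf - Ma; MCT1cm = Δ*GM_L/(100*LBP); trim = net moment / MCT1cm
Step 1 — net trimming moment = 2728 - 626 = 2102 t·m
Step 2 — MCT1cm = 31337 * 152.4 / (100 * 119.3) = 400.3151 t·m/cm
Step 3 — trim = 2102 / 400.3151 ≈ 5.2509 cm (5 s.f.)

5.2509 cm


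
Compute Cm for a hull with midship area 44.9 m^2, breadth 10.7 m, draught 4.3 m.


Formula: Cm = Am / (B * T)
Step 1 — B * T = 10.7 * 4.3 = 46.01 m^2
Step 2 — Cm = 44.9 / 46.01 ≈ 0.97587 (5 s.f.)

0.97587


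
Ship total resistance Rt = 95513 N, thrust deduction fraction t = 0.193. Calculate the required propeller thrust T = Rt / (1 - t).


Formula: T = Rt / (1 - t)
Step 1 — (1 - t) = 1 - 0.193 = 0.807
Step 2 — T = 95513 / 0.807 ≈ 118360 N (5 s.f.)

118360 N


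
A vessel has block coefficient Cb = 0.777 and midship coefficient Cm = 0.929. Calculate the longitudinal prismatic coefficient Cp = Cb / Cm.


Formula: Cp = Cb / Cm
Substituting: Cp = 0.777 / 0.929
Result: Cp ≈ 0.83638 (5 s.f.)

0.83638


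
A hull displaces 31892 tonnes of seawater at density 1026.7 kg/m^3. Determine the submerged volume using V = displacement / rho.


Formula: V = mass / rho
Step 1 — convert tonnes to kg: 31892 t * 1000 = 31892000 kg
Step 2 — V = 31892000 / 1026.7 ≈ 31063 m^3 (5 s.f.)

31063 m^3


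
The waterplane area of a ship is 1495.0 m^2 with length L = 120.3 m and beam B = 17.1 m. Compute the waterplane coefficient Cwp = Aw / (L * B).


Formula: Cwp = Aw / (L * B)
Step 1 — L * B = 120.3 * 17.1 = 2057.13 m^2
Step 2 — Cwp = 1495.0 / 2057.13 ≈ 0.72674 (5 s.f.)

0.72674


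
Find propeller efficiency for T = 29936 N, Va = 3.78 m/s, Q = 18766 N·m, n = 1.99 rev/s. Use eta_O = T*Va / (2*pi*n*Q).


Formula: eta = T * Va / (2 * pi * n * Q)
Step 1 — numerator = T * Va = 29936 * 3.78 = 113158.08
Step 2 — 2 * pi * n = 2 * pi * 1.99 = 12.503539
Step 3 — denominator = 12.503539 * 18766 = 234641.41
Step 4 — eta = 113158.08 / 234641.41 ≈ 0.48226 (5 s.f.)

0.48226


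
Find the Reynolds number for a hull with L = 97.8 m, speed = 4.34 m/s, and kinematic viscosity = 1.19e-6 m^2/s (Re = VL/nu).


Formula: Re = V * L / nu
Step 1 — V * L = 4.34 * 97.8 = 424.452 m^2/s
Step 2 — Re = 424.452 / 1.19e-6 = 3.57e+08

3.57e+08


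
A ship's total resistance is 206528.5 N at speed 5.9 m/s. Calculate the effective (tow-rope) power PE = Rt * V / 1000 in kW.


Formula: PE = Rt * V / 1000 (kW)
Step 1 — PE (W) = 206528.5 * 5.9 = 1218518.15 W
Step 2 — PE (kW) = 1218518.15 / 1000 ≈ 1218.5 kW (5 s.f.)

1218.5 kW


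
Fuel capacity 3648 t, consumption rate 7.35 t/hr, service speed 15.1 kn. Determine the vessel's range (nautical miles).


Formula: endurance = fuel / rate; range = endurance * speed
Step 1 — endurance = 3648 / 7.35 = 496.3265 hours
Step 2 — range = 496.3265 * 15.1 ≈ 7494.5 nautical miles (5 s.f.)

7494.5 NM


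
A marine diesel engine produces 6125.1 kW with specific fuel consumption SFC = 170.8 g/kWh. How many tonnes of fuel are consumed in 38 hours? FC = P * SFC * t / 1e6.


Formula: FC (tonnes) = P * SFC * t / 1,000,000
Step 1 — P * SFC * t = 6125.1 * 170.8 * 38 = 39754349.04 g
Step 2 — FC (tonnes) = 39754349.04 / 1,000,000 ≈ 39.754 tonnes (5 s.f.)

39.754 tonnes


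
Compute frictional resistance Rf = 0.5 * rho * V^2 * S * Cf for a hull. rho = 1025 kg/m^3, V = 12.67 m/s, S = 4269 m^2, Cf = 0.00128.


Formula: Rf = 0.5 * rho * V^2 * S * Cf
Step 1 — V^2 = 12.67^2 = 160.5289
Step 2 — 0.5 * rho * V^2 = 0.5 * 1025 * 160.5289 = 82271.06125
Step 3 — Rf = 82271.06125 * 4269 * 0.00128 ≈ 449560 N (5 s.f.)

449560 N


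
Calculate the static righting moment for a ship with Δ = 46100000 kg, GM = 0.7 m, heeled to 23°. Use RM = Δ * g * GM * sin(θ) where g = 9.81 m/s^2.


Formula: GZ = GM * sin(theta); RM = disp * g * GZ
Step 1 — GZ = 0.7 * sin(23°) = 0.7 * 0.390731 = 0.273512 m
Step 2 — RM = 46100000 * 9.81 * 0.273512 ≈ 123690000 N·m (5 s.f.)

123690000 N·m


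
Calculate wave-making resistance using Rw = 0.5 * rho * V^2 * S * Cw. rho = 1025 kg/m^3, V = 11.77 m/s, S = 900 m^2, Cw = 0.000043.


Formula: Rw = 0.5 * rho * V^2 * S * Cw
Step 1 — V^2 = 11.77^2 = 138.5329
Step 2 — 0.5 * rho * V^2 = 0.5 * 1025 * 138.5329 = 70998.11125
Step 3 — Rw = 70998.11125 * 900 * 0.000043 ≈ 2747.6 N (5 s.f.)

2747.6 N


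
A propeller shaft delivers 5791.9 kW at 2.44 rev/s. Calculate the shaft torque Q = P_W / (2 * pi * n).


Formula: Q = P_W / (2 * pi * n)
Step 1 — P_W = 5791.9 kW * 1000 = 5791900.0 W
Step 2 — 2 * pi * n = 2 * pi * 2.44 = 15.330972
Step 3 — Q = 5791900.0 / 15.330972 ≈ 377790 N·m (5 s.f.)

377790 N·m


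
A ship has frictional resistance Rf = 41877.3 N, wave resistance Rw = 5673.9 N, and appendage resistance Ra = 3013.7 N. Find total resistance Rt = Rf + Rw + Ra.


Formula: Rt = Rf + Rw + Ra
Substituting: Rt = 41877.3 + 5673.9 + 3013.7
Result: Rt = 50564.9 N

50564.9 N


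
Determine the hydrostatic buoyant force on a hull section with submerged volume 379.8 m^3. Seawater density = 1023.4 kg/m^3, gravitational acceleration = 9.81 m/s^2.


Formula: Fb = rho * g * V
Substituting: Fb = 1023.4 * 9.81 * 379.8
Intermediate: 1023.4 * 9.81 = 10039.554
Result: Fb = 10039.554 * 379.8 ≈ 3813000 N (5 s.f.)

3813000 N


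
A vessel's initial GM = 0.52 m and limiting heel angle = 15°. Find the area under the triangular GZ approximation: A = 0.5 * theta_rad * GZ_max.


Formula: GZ_max = GM * sin(theta); Area = 0.5 * theta_rad * GZ_max
Step 1 — GZ_max = 0.52 * sin(15°) = 0.52 * 0.258819 = 0.134586 m
Step 2 — theta_rad = 15 * pi/180 = 0.261799 rad
Step 3 — Area = 0.5 * 0.261799 * 0.134586 ≈ 0.017617 m·rad (5 s.f.)

0.017617 m·rad


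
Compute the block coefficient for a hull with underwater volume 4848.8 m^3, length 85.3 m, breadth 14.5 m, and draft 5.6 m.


Formula: Cb = V / (L * B * T)
Step 1 — L * B * T = 85.3 * 14.5 * 5.6 = 6926.36 m^3
Step 2 — Cb = 4848.8 / 6926.36 ≈ 0.70005 (5 s.f.)

0.70005


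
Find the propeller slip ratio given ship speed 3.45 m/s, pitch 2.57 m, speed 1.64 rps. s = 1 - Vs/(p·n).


Formula: s = 1 - Vs / (p * n)
Step 1 — p * n = 2.57 * 1.64 = 4.2148
Step 2 — Vs / (p*n) = 3.45 / 4.2148 = 0.818544 (6 d.p.)
Step 3 — s = 1 - 0.818544 = 0.181456

0.181456


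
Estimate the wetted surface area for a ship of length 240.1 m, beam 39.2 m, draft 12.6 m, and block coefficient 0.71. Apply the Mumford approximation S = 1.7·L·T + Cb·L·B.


Formula: S = 1.7*L*T + V/T with V = Cb*L*B*T, i.e. S = L * (1.7*T + Cb*B)
Step 1 — 1.7*T = 1.7 * 12.6 = 21.42 m
Step 2 — Cb*B = 0.71 * 39.2 = 27.832 m
Step 3 — 1.7*T + Cb*B = 21.42 + 27.832 = 49.252 m
Step 4 — S = 240.1 * 49.252 ≈ 11825 m^2 (5 s.f.)

11825 m^2


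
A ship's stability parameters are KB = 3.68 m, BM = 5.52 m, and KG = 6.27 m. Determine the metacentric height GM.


Formula: GM = KB + BM - KG
Step 1 — KM = KB + BM = 3.68 + 5.52 = 9.2 m
Step 2 — GM = KM - KG = 9.2 - 6.27 = 2.93 m

2.93 m


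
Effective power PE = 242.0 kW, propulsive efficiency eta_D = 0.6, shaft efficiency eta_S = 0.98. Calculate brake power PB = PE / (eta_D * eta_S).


Formula: PB = PE / (eta_D * eta_S)
Step 1 — combined efficiency = eta_D * eta_S = 0.6 * 0.98 = 0.588
Step 2 — PB = 242.0 / 0.588 ≈ 411.56 kW (5 s.f.)

411.56 kW


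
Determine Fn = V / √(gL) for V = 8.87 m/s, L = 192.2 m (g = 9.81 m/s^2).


Formula: Fn = V / sqrt(g * L)
Step 1 — g * L = 9.81 * 192.2 = 1885.482
Step 2 — sqrt(g * L) = sqrt(1885.482) = 43.422137
Step 3 — Fn = 8.87 / 43.422137 ≈ 0.20427 (5 s.f.)

0.20427


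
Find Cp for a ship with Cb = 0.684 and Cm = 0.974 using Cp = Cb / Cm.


Formula: Cp = Cb / Cm
Substituting: Cp = 0.684 / 0.974
Result: Cp ≈ 0.70226 (5 s.f.)

0.70226


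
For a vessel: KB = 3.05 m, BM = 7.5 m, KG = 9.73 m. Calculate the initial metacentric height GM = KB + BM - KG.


Formula: GM = KB + BM - KG
Step 1 — KM = KB + BM = 3.05 + 7.5 = 10.55 m
Step 2 — GM = KM - KG = 10.55 - 9.73 = 0.82 m

0.82 m


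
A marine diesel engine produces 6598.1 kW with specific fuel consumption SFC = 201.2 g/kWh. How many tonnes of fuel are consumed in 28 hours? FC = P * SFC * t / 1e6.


Formula: FC (tonnes) = P * SFC * t / 1,000,000
Step 1 — P * SFC * t = 6598.1 * 201.2 * 28 = 37171056.16 g
Step 2 — FC (tonnes) = 37171056.16 / 1,000,000 ≈ 37.171 tonnes (5 s.f.)

37.171 tonnes


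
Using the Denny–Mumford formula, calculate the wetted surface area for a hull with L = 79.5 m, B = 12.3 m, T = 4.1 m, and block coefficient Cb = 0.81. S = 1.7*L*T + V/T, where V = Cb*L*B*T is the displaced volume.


Formula: S = 1.7*L*T + V/T with V = Cb*L*B*T, i.e. S = L * (1.7*T + Cb*B)
Step 1 — 1.7*T = 1.7 * 4.1 = 6.97 m
Step 2 — Cb*B = 0.81 * 12.3 = 9.963 m
Step 3 — 1.7*T + Cb*B = 6.97 + 9.963 = 16.933 m
Step 4 — S = 79.5 * 16.933 ≈ 1346.2 m^2 (5 s.f.)

1346.2 m^2


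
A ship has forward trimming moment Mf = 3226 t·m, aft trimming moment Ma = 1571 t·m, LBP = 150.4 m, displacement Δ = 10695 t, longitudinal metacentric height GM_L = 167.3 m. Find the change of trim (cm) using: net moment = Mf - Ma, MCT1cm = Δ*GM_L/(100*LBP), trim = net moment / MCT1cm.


Formula: net trimming moment = Mf - Ma; MCT1cm = Δ*GM_L/(100*LBP); trim = net moment / MCT1cm
Step 1 — net trimming moment = 3226 - 1571 = 1655 t·m
Step 2 — MCT1cm = 10695 * 167.3 / (100 * 150.4) = 118.9677 t·m/cm
Step 3 — trim = 1655 / 118.9677 ≈ 13.911 cm (5 s.f.)

13.911 cm
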